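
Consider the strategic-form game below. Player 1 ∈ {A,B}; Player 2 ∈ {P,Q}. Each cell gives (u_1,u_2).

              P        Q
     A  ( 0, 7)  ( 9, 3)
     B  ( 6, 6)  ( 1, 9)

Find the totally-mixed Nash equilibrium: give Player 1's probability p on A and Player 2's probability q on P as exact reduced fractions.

P1 indiff ⇒ q·0+(1-q)·9 = q·6+(1-q)·1 ⇒ q(-6) = (1-q)(-8) ⇒ q = 4/7
P2 indiff ⇒ p·7+(1-p)·6 = p·3+(1-p)·9 ⇒ p(4) = (1-p)(3) ⇒ p = 3/7

p=3/7, q=4/7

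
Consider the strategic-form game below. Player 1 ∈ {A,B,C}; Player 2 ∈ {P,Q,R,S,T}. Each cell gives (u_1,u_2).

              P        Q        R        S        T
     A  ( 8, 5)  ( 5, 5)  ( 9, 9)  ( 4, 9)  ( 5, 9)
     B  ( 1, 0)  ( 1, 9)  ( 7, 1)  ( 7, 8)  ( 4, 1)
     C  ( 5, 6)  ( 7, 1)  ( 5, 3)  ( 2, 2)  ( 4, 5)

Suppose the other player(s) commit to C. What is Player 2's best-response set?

argmax u_2 = {P}

u_2(P vs C) = 6
u_2(Q vs C) = 1
u_2(R vs C) = 3
u_2(S vs C) = 2
u_2(T vs C) = 5
max payoff 6 at {P}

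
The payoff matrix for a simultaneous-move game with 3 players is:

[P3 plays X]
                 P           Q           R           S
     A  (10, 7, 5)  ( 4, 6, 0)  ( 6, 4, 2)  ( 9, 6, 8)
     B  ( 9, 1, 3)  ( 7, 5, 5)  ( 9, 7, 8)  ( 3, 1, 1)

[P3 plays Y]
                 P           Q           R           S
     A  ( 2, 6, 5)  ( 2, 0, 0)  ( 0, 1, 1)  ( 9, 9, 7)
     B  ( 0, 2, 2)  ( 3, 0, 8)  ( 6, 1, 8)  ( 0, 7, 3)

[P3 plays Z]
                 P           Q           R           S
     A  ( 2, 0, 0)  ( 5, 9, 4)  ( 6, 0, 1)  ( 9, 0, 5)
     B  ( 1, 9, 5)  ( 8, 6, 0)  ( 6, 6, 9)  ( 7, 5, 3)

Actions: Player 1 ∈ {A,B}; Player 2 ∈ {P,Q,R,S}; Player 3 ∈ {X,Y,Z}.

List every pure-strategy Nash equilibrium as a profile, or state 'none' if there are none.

PSNE = {(A,P,X)}

(A,P,X): NE
(A,P,Y): not NE [P2→S gives 9>6]
(A,P,Z): not NE [P2→Q gives 9>0; P3→Y gives 5>0]
(A,Q,X): not NE [P1→B gives 7>4; P2→P gives 7>6; P3→Z gives 4>0]
(A,Q,Y): not NE [P1→B gives 3>2; P2→S gives 9>0; P3→Z gives 4>0]
(A,Q,Z): not NE [P1→B gives 8>5]
(A,R,X): not NE [P1→B gives 9>6; P2→P gives 7>4]
(A,R,Y): not NE [P1→B gives 6>0; P2→S gives 9>1; P3→X gives 2>1]
(A,R,Z): not NE [P2→Q gives 9>0; P3→X gives 2>1]
(A,S,X): not NE [P2→P gives 7>6]
(A,S,Y): not NE [P3→X gives 8>7]
(A,S,Z): not NE [P2→Q gives 9>0; P3→X gives 8>5]
(B,P,X): not NE [P1→A gives 10>9; P2→R gives 7>1; P3→Z gives 5>3]
(B,P,Y): not NE [P1→A gives 2>0; P2→S gives 7>2; P3→Z gives 5>2]
(B,P,Z): not NE [P1→A gives 2>1]
(B,Q,X): not NE [P2→R gives 7>5; P3→Y gives 8>5]
(B,Q,Y): not NE [P2→S gives 7>0]
(B,Q,Z): not NE [P2→P gives 9>6; P3→Y gives 8>0]
(B,R,X): not NE [P3→Z gives 9>8]
(B,R,Y): not NE [P2→S gives 7>1; P3→Z gives 9>8]
(B,R,Z): not NE [P2→P gives 9>6]
(B,S,X): not NE [P1→A gives 9>3; P2→R gives 7>1; P3→Z gives 3>1]
(B,S,Y): not NE [P1→A gives 9>0]
(B,S,Z): not NE [P1→A gives 9>7; P2→P gives 9>5]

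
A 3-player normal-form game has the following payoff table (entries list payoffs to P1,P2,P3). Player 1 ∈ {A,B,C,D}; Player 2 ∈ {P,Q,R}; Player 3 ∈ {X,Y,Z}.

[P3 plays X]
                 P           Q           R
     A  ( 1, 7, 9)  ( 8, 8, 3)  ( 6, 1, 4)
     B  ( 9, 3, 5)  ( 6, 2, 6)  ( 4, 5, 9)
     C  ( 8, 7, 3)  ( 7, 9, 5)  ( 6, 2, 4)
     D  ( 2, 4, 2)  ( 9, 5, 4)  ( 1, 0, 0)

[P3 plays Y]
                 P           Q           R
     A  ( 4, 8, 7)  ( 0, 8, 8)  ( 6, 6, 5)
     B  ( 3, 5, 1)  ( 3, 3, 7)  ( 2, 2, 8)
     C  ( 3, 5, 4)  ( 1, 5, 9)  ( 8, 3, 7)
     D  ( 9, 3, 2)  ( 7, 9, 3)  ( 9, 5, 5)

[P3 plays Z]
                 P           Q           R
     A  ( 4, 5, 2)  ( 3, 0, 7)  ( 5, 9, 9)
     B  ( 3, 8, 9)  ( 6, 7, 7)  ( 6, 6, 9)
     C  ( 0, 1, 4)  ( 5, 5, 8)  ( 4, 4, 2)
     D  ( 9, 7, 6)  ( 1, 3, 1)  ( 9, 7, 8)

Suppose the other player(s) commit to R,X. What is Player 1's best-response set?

u_1(A vs R,X) = 6
u_1(B vs R,X) = 4
u_1(C vs R,X) = 6
u_1(D vs R,X) = 1
max payoff 6 at {A,C}

P1 best: {A,C}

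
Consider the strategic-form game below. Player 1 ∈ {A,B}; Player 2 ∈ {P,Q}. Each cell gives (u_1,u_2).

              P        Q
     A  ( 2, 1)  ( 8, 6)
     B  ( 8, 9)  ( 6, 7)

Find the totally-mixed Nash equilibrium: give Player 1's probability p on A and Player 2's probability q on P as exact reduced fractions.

P1 indiff ⇒ q·2+(1-q)·8 = q·8+(1-q)·6 ⇒ q(-6) = (1-q)(-2) ⇒ q = 1/4
P2 indiff ⇒ p·1+(1-p)·9 = p·6+(1-p)·7 ⇒ p(-5) = (1-p)(-2) ⇒ p = 2/7

(p,q) = (2/7, 1/4)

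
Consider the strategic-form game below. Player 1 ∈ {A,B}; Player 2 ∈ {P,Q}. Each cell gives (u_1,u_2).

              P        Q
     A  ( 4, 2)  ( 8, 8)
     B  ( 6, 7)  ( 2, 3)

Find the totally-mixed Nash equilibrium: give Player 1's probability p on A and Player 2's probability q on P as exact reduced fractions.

P1 indiff ⇒ q·4+(1-q)·8 = q·6+(1-q)·2 ⇒ q(-2) = (1-q)(-6) ⇒ q = 3/4
P2 indiff ⇒ p·2+(1-p)·7 = p·8+(1-p)·3 ⇒ p(-6) = (1-p)(-4) ⇒ p = 2/5

p=2/5, q=3/4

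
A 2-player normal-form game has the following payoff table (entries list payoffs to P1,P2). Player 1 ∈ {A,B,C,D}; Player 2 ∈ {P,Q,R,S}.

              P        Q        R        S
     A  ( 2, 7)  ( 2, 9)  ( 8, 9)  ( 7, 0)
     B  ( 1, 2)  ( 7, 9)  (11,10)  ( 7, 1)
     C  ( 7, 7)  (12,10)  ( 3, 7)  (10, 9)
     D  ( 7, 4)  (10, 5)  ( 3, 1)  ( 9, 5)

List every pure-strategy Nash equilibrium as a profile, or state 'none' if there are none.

Nash profiles: (B,R), (C,Q)

(A,P): not NE [P1→D gives 7>2; P2→R gives 9>7]
(A,Q): not NE [P1→C gives 12>2]
(A,R): not NE [P1→B gives 11>8]
(A,S): not NE [P1→C gives 10>7; P2→R gives 9>0]
(B,P): not NE [P1→D gives 7>1; P2→R gives 10>2]
(B,Q): not NE [P1→C gives 12>7; P2→R gives 10>9]
(B,R): NE
(B,S): not NE [P1→C gives 10>7; P2→R gives 10>1]
(C,P): not NE [P2→Q gives 10>7]
(C,Q): NE
(C,R): not NE [P1→B gives 11>3; P2→Q gives 10>7]
(C,S): not NE [P2→Q gives 10>9]
(D,P): not NE [P2→S gives 5>4]
(D,Q): not NE [P1→C gives 12>10]
(D,R): not NE [P1→B gives 11>3; P2→S gives 5>1]
(D,S): not NE [P1→C gives 10>9]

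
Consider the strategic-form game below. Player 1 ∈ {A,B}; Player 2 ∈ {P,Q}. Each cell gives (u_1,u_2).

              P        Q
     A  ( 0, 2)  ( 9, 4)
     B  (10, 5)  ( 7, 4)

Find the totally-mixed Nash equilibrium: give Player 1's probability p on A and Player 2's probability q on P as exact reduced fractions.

P1 indiff ⇒ q·0+(1-q)·9 = q·10+(1-q)·7 ⇒ q(-10) = (1-q)(-2) ⇒ q = 1/6
P2 indiff ⇒ p·2+(1-p)·5 = p·4+(1-p)·4 ⇒ p(-2) = (1-p)(-1) ⇒ p = 1/3

p=1/3, q=1/6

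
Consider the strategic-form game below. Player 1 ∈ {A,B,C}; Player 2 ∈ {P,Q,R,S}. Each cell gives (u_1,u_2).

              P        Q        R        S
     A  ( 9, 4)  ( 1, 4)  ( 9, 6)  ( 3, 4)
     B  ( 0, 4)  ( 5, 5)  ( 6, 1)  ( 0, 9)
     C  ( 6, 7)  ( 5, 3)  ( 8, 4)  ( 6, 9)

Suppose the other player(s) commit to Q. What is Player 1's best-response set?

u_1(A vs Q) = 1
u_1(B vs Q) = 5
u_1(C vs Q) = 5
max payoff 5 at {B,C}

argmax u_1 = {B,C}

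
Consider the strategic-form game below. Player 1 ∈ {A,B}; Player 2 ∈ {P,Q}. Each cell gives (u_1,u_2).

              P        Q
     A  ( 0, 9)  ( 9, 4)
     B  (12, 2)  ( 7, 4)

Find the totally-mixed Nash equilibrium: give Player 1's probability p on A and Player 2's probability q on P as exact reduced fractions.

P1 indiff ⇒ q·0+(1-q)·9 = q·12+(1-q)·7 ⇒ q(-12) = (1-q)(-2) ⇒ q = 1/7
P2 indiff ⇒ p·9+(1-p)·2 = p·4+(1-p)·4 ⇒ p(5) = (1-p)(2) ⇒ p = 2/7

p=2/7, q=1/7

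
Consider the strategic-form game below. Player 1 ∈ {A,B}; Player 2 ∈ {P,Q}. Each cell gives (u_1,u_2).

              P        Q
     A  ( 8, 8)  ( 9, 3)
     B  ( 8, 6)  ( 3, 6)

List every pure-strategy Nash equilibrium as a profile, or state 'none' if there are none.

(A,P): NE
(A,Q): not NE [P2→P gives 8>3]
(B,P): NE
(B,Q): not NE [P1→A gives 9>3]

Nash profiles: (A,P), (B,P)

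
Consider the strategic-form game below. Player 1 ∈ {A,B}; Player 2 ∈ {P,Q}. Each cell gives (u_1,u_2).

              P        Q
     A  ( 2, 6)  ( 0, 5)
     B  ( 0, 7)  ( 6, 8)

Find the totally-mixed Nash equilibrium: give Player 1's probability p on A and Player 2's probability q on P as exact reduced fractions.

p=1/2, q=3/4

P1 indiff ⇒ q·2+(1-q)·0 = q·0+(1-q)·6 ⇒ q(2) = (1-q)(6) ⇒ q = 3/4
P2 indiff ⇒ p·6+(1-p)·7 = p·5+(1-p)·8 ⇒ p(1) = (1-p)(1) ⇒ p = 1/2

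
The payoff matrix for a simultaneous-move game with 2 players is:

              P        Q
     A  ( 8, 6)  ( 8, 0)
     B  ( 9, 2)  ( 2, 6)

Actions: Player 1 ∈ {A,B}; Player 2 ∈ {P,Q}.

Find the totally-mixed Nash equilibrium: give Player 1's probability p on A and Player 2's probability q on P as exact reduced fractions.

p=2/5, q=6/7

P1 indiff ⇒ q·8+(1-q)·8 = q·9+(1-q)·2 ⇒ q(-1) = (1-q)(-6) ⇒ q = 6/7
P2 indiff ⇒ p·6+(1-p)·2 = p·0+(1-p)·6 ⇒ p(6) = (1-p)(4) ⇒ p = 2/5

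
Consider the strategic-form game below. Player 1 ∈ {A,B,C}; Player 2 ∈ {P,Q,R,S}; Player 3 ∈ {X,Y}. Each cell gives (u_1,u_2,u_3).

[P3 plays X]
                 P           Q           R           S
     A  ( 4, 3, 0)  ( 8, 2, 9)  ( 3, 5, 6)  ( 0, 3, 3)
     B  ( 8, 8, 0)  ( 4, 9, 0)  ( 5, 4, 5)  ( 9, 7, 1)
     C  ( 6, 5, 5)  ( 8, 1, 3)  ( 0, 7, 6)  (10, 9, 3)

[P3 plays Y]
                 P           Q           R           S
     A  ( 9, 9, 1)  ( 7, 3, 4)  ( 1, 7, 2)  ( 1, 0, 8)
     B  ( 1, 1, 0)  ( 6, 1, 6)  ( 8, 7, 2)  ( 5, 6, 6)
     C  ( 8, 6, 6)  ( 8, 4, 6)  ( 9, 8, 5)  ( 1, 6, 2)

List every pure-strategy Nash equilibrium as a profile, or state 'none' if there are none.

Nash profiles: (A,P,Y), (C,S,X)

(A,P,X): not NE [P1→B gives 8>4; P2→R gives 5>3; P3→Y gives 1>0]
(A,P,Y): NE
(A,Q,X): not NE [P2→R gives 5>2]
(A,Q,Y): not NE [P1→C gives 8>7; P2→P gives 9>3; P3→X gives 9>4]
(A,R,X): not NE [P1→B gives 5>3]
(A,R,Y): not NE [P1→C gives 9>1; P2→P gives 9>7; P3→X gives 6>2]
(A,S,X): not NE [P1→C gives 10>0; P2→R gives 5>3; P3→Y gives 8>3]
(A,S,Y): not NE [P1→B gives 5>1; P2→P gives 9>0]
(B,P,X): not NE [P2→Q gives 9>8]
(B,P,Y): not NE [P1→A gives 9>1; P2→R gives 7>1]
(B,Q,X): not NE [P1→C gives 8>4; P3→Y gives 6>0]
(B,Q,Y): not NE [P1→C gives 8>6; P2→R gives 7>1]
(B,R,X): not NE [P2→Q gives 9>4]
(B,R,Y): not NE [P1→C gives 9>8; P3→X gives 5>2]
(B,S,X): not NE [P1→C gives 10>9; P2→Q gives 9>7; P3→Y gives 6>1]
(B,S,Y): not NE [P2→R gives 7>6]
(C,P,X): not NE [P1→B gives 8>6; P2→S gives 9>5; P3→Y gives 6>5]
(C,P,Y): not NE [P1→A gives 9>8; P2→R gives 8>6]
(C,Q,X): not NE [P2→S gives 9>1; P3→Y gives 6>3]
(C,Q,Y): not NE [P2→R gives 8>4]
(C,R,X): not NE [P1→B gives 5>0; P2→S gives 9>7]
(C,R,Y): not NE [P3→X gives 6>5]
(C,S,X): NE
(C,S,Y): not NE [P1→B gives 5>1; P2→R gives 8>6; P3→X gives 3>2]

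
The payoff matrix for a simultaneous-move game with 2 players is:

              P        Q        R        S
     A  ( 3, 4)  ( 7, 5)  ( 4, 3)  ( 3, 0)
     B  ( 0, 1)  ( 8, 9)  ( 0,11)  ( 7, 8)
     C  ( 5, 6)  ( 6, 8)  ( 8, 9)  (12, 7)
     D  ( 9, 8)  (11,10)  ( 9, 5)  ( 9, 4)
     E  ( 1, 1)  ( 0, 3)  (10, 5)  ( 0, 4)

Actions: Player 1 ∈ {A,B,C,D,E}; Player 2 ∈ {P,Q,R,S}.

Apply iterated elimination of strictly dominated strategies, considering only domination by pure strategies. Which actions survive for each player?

Survivors P1:{D,E} P2:{Q,R}

P1 drop A (D beats it: P:9>3 Q:11>7 R:9>4 S:9>3)
P1 drop B (D beats it: P:9>0 Q:11>8 R:9>0 S:9>7)
P2 drop P (Q beats it: C:8>6 D:10>8 E:3>1)
P2 drop S (R beats it: C:9>7 D:5>4 E:5>4)
P1 drop C (D beats it: Q:11>6 R:9>8)
P1→{D,E} P2→{Q,R}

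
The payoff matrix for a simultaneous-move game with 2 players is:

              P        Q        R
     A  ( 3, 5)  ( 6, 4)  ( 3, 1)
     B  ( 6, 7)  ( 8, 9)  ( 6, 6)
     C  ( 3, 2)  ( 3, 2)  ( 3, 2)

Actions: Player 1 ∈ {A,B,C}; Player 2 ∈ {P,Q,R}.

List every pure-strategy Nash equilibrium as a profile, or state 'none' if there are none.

PSNE = {(B,Q)}

(A,P): not NE [P1→B gives 6>3]
(A,Q): not NE [P1→B gives 8>6; P2→P gives 5>4]
(A,R): not NE [P1→B gives 6>3; P2→P gives 5>1]
(B,P): not NE [P2→Q gives 9>7]
(B,Q): NE
(B,R): not NE [P2→Q gives 9>6]
(C,P): not NE [P1→B gives 6>3]
(C,Q): not NE [P1→B gives 8>3]
(C,R): not NE [P1→B gives 6>3]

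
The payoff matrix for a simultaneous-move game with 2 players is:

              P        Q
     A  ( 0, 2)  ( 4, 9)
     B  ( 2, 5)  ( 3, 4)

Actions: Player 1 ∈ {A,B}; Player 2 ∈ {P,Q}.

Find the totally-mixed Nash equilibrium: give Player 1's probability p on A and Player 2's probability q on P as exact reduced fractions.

P1 indiff ⇒ q·0+(1-q)·4 = q·2+(1-q)·3 ⇒ q(-2) = (1-q)(-1) ⇒ q = 1/3
P2 indiff ⇒ p·2+(1-p)·5 = p·9+(1-p)·4 ⇒ p(-7) = (1-p)(-1) ⇒ p = 1/8

(p,q) = (1/8, 1/3)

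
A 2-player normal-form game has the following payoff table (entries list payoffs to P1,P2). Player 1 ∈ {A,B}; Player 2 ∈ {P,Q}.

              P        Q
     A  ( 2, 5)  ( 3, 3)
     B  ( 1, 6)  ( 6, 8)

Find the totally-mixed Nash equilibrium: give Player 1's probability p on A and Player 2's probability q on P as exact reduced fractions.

P1 indiff ⇒ q·2+(1-q)·3 = q·1+(1-q)·6 ⇒ q(1) = (1-q)(3) ⇒ q = 3/4
P2 indiff ⇒ p·5+(1-p)·6 = p·3+(1-p)·8 ⇒ p(2) = (1-p)(2) ⇒ p = 1/2

p=1/2, q=3/4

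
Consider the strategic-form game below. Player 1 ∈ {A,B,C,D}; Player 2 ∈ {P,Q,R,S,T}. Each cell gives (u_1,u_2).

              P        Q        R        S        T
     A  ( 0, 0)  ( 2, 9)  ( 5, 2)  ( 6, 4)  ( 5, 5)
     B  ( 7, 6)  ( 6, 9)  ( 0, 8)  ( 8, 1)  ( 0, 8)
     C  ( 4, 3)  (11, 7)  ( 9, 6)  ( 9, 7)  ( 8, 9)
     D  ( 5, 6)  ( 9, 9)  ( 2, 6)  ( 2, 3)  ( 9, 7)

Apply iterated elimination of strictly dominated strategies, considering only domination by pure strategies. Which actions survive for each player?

P1 drop A (C beats it: P:4>0 Q:11>2 R:9>5 S:9>6 T:8>5)
P2 drop P (Q beats it: B:9>6 C:7>3 D:9>6)
P1 drop B (C beats it: Q:11>6 R:9>0 S:9>8 T:8>0)
P2 drop R (Q beats it: C:7>6 D:9>6)
P2 drop S (T beats it: C:9>7 D:7>3)
P1→{C,D} P2→{Q,T}

Survivors P1:{C,D} P2:{Q,T}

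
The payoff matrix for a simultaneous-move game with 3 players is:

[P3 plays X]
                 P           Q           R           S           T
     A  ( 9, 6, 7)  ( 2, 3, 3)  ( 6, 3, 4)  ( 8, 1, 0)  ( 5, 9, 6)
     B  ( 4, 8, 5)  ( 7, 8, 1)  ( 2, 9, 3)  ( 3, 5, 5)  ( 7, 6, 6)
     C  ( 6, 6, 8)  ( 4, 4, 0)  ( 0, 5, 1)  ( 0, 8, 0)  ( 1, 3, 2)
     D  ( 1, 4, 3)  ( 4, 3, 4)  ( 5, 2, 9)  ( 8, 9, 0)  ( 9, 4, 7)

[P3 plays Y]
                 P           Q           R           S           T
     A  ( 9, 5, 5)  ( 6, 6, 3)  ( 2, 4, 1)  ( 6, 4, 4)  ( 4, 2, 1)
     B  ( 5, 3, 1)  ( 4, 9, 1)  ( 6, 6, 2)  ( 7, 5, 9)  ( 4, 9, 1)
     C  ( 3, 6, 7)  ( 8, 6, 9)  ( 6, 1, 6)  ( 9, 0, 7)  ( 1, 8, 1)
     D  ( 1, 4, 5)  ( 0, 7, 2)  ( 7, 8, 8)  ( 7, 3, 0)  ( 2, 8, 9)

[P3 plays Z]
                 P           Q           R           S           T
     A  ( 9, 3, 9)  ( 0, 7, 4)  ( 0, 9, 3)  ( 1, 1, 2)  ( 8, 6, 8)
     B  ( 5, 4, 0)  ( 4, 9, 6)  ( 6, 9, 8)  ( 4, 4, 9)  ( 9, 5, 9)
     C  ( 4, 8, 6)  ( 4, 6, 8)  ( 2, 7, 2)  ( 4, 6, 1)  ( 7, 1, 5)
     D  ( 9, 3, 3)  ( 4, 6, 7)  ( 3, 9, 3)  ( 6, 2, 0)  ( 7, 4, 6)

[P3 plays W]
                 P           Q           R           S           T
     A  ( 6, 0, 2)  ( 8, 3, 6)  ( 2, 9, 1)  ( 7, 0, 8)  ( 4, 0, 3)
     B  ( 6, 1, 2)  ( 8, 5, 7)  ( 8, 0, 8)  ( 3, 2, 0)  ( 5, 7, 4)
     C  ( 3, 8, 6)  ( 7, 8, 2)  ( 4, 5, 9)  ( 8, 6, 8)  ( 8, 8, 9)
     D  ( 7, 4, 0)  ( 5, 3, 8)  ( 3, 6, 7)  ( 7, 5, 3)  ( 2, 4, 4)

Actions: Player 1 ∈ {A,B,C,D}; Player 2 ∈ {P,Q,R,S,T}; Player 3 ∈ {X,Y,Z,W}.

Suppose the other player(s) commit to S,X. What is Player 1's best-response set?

u_1(A vs S,X) = 8
u_1(B vs S,X) = 3
u_1(C vs S,X) = 0
u_1(D vs S,X) = 8
max payoff 8 at {A,D}

argmax u_1 = {A,D}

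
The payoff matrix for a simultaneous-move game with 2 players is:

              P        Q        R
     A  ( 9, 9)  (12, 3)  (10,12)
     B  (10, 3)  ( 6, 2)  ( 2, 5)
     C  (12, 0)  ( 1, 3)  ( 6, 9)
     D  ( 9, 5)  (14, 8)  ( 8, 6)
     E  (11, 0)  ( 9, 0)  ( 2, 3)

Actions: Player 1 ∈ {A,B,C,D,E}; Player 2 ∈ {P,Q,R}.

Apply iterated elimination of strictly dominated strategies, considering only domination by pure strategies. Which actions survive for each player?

P2 drop P (R beats it: A:12>9 B:5>3 C:9>0 D:6>5 E:3>0)
P1 drop B (A beats it: Q:12>6 R:10>2)
P1 drop C (A beats it: Q:12>1 R:10>6)
P1 drop E (A beats it: Q:12>9 R:10>2)
P1→{A,D} P2→{Q,R}

Survivors P1:{A,D} P2:{Q,R}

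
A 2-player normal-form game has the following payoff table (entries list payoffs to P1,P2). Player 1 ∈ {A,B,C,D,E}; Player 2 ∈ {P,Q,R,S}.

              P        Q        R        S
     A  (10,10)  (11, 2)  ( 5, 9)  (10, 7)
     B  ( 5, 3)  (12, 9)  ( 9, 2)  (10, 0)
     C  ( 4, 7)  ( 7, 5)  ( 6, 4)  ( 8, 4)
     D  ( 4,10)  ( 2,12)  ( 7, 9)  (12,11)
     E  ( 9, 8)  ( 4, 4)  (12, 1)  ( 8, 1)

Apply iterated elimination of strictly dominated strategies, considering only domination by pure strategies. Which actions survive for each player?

P1 drop C (B beats it: P:5>4 Q:12>7 R:9>6 S:10>8)
P2 drop R (P beats it: A:10>9 B:3>2 D:10>9 E:8>1)
P1 drop E (A beats it: P:10>9 Q:11>4 S:10>8)
P1→{A,B,D} P2→{P,Q,S}

Remaining: P1:{A,B,D} P2:{P,Q,S}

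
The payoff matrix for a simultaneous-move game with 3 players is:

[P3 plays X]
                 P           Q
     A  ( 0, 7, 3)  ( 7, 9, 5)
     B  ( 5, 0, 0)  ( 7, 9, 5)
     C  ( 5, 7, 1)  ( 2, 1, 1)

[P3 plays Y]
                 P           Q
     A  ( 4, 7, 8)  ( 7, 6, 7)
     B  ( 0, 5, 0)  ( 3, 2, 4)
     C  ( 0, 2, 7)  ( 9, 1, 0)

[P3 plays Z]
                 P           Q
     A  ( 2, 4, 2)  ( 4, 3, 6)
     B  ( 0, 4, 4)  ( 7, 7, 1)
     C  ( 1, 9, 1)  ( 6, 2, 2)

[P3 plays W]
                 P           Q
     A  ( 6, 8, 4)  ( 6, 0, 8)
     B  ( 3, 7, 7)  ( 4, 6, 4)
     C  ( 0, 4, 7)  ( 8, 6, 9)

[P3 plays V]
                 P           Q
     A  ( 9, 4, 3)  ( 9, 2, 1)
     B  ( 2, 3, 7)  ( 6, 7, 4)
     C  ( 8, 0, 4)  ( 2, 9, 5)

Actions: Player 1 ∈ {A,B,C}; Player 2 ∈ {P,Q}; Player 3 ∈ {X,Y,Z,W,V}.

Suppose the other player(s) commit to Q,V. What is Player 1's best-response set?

argmax u_1 = {A}

u_1(A vs Q,V) = 9
u_1(B vs Q,V) = 6
u_1(C vs Q,V) = 2
max payoff 9 at {A}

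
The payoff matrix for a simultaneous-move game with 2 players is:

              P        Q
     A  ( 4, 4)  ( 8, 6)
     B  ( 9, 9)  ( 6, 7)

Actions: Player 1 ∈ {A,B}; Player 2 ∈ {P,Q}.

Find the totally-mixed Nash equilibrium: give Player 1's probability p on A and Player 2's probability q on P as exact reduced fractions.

P1 indiff ⇒ q·4+(1-q)·8 = q·9+(1-q)·6 ⇒ q(-5) = (1-q)(-2) ⇒ q = 2/7
P2 indiff ⇒ p·4+(1-p)·9 = p·6+(1-p)·7 ⇒ p(-2) = (1-p)(-2) ⇒ p = 1/2

p=1/2, q=2/7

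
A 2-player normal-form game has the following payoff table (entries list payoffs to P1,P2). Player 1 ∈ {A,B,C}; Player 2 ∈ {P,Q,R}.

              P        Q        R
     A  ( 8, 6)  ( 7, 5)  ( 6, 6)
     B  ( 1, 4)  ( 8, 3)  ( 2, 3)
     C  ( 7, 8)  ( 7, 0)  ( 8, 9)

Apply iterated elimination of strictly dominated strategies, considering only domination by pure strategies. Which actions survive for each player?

P2 drop Q (P beats it: A:6>5 B:4>3 C:8>0)
P1 drop B (A beats it: P:8>1 R:6>2)
P1→{A,C} P2→{P,R}

Remaining: P1:{A,C} P2:{P,R}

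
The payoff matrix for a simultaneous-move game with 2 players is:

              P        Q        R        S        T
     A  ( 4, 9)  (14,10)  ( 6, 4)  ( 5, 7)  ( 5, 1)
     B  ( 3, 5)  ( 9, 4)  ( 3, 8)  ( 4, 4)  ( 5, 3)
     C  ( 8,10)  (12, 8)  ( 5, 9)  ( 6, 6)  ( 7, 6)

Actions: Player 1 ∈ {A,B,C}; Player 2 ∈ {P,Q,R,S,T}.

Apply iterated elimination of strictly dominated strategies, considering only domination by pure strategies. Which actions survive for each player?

P1 drop B (C beats it: P:8>3 Q:12>9 R:5>3 S:6>4 T:7>5)
P2 drop R (P beats it: A:9>4 C:10>9)
P2 drop S (P beats it: A:9>7 C:10>6)
P2 drop T (P beats it: A:9>1 C:10>6)
P1→{A,C} P2→{P,Q}

Remaining: P1:{A,C} P2:{P,Q}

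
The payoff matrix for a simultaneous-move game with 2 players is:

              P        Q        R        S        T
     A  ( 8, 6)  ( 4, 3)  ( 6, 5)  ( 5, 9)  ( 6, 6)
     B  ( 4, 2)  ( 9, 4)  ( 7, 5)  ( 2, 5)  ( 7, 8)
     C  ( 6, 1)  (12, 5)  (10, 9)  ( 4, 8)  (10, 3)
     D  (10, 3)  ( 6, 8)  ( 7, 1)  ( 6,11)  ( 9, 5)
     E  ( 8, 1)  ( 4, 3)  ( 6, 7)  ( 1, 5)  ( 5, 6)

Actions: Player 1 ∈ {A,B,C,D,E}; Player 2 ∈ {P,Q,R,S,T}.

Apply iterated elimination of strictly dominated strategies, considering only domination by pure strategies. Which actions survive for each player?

Remaining: P1:{C,D} P2:{R,S}

P1 drop A (D beats it: P:10>8 Q:6>4 R:7>6 S:6>5 T:9>6)
P1 drop B (C beats it: P:6>4 Q:12>9 R:10>7 S:4>2 T:10>7)
P1 drop E (D beats it: P:10>8 Q:6>4 R:7>6 S:6>1 T:9>5)
P2 drop P (Q beats it: C:5>1 D:8>3)
P2 drop Q (S beats it: C:8>5 D:11>8)
P2 drop T (S beats it: C:8>3 D:11>5)
P1→{C,D} P2→{R,S}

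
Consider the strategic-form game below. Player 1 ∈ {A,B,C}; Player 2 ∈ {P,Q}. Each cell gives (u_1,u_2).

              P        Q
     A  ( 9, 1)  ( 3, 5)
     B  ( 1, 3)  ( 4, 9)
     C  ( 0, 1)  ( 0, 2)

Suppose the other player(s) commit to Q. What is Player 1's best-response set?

u_1(A vs Q) = 3
u_1(B vs Q) = 4
u_1(C vs Q) = 0
max payoff 4 at {B}

argmax u_1 = {B}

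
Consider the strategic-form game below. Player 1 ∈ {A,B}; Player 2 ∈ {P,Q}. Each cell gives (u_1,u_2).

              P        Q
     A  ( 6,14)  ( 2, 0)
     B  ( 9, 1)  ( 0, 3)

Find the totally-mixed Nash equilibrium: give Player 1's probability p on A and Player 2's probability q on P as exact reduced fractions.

P1 indiff ⇒ q·6+(1-q)·2 = q·9+(1-q)·0 ⇒ q(-3) = (1-q)(-2) ⇒ q = 2/5
P2 indiff ⇒ p·14+(1-p)·1 = p·0+(1-p)·3 ⇒ p(14) = (1-p)(2) ⇒ p = 1/8

p=1/8, q=2/5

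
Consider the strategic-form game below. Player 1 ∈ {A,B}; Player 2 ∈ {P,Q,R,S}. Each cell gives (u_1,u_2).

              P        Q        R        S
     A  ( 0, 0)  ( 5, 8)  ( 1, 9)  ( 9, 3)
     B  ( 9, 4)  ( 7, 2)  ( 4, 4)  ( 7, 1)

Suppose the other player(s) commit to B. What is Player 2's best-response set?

u_2(P vs B) = 4
u_2(Q vs B) = 2
u_2(R vs B) = 4
u_2(S vs B) = 1
max payoff 4 at {P,R}

argmax u_2 = {P,R}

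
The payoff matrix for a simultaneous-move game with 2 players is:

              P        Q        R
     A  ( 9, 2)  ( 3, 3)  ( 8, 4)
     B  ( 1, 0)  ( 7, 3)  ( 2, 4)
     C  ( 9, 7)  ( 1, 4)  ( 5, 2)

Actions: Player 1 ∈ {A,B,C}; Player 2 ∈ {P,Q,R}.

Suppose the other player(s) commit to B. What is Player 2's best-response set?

u_2(P vs B) = 0
u_2(Q vs B) = 3
u_2(R vs B) = 4
max payoff 4 at {R}

BR_2 = {R}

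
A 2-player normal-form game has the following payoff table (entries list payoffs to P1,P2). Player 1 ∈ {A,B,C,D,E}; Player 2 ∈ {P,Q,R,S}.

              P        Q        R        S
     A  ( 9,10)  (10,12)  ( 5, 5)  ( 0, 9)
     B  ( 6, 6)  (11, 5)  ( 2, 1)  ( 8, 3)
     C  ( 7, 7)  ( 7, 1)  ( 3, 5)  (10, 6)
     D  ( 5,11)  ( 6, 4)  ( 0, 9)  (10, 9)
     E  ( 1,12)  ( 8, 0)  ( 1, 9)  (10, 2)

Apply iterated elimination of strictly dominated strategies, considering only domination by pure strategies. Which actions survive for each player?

Remaining: P1:{A,B} P2:{P,Q}

P2 drop R (P beats it: A:10>5 B:6>1 C:7>5 D:11>9 E:12>9)
P2 drop S (P beats it: A:10>9 B:6>3 C:7>6 D:11>9 E:12>2)
P1 drop C (A beats it: P:9>7 Q:10>7)
P1 drop D (A beats it: P:9>5 Q:10>6)
P1 drop E (A beats it: P:9>1 Q:10>8)
P1→{A,B} P2→{P,Q}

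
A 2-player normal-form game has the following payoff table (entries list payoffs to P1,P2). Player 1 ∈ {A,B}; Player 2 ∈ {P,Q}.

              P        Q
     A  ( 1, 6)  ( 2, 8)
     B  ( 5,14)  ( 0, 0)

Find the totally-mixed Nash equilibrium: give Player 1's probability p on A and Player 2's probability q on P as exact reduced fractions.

P1 indiff ⇒ q·1+(1-q)·2 = q·5+(1-q)·0 ⇒ q(-4) = (1-q)(-2) ⇒ q = 1/3
P2 indiff ⇒ p·6+(1-p)·14 = p·8+(1-p)·0 ⇒ p(-2) = (1-p)(-14) ⇒ p = 7/8

p=7/8, q=1/3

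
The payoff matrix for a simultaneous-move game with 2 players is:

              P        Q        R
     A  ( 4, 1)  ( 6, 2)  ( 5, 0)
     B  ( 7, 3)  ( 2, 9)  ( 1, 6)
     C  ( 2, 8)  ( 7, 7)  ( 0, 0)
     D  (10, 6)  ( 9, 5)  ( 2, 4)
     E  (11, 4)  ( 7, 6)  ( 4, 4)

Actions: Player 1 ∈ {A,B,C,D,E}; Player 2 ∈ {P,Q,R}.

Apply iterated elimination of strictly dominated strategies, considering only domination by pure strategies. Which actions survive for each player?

Remaining: P1:{D,E} P2:{P,Q}

P1 drop B (D beats it: P:10>7 Q:9>2 R:2>1)
P1 drop C (D beats it: P:10>2 Q:9>7 R:2>0)
P2 drop R (Q beats it: A:2>0 D:5>4 E:6>4)
P1 drop A (D beats it: P:10>4 Q:9>6)
P1→{D,E} P2→{P,Q}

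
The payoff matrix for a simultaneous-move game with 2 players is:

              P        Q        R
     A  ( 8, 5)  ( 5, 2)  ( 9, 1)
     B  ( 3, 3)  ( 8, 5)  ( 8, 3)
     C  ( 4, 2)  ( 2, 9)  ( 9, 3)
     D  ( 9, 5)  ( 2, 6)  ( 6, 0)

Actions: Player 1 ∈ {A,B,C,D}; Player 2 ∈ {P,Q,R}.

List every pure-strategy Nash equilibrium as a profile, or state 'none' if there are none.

Nash profiles: (B,Q)

(A,P): not NE [P1→D gives 9>8]
(A,Q): not NE [P1→B gives 8>5; P2→P gives 5>2]
(A,R): not NE [P2→P gives 5>1]
(B,P): not NE [P1→D gives 9>3; P2→Q gives 5>3]
(B,Q): NE
(B,R): not NE [P1→C gives 9>8; P2→Q gives 5>3]
(C,P): not NE [P1→D gives 9>4; P2→Q gives 9>2]
(C,Q): not NE [P1→B gives 8>2]
(C,R): not NE [P2→Q gives 9>3]
(D,P): not NE [P2→Q gives 6>5]
(D,Q): not NE [P1→B gives 8>2]
(D,R): not NE [P1→C gives 9>6; P2→Q gives 6>0]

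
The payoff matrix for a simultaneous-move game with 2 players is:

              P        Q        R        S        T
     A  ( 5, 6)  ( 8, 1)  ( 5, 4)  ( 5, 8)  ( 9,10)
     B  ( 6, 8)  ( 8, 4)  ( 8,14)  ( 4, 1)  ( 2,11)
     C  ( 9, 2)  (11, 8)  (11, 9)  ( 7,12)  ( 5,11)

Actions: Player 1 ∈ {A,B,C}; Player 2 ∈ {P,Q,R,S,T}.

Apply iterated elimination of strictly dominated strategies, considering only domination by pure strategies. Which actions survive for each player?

IESDS → P1:{A,C} P2:{S,T}

P1 drop B (C beats it: P:9>6 Q:11>8 R:11>8 S:7>4 T:5>2)
P2 drop P (S beats it: A:8>6 C:12>2)
P2 drop Q (R beats it: A:4>1 C:9>8)
P2 drop R (S beats it: A:8>4 C:12>9)
P1→{A,C} P2→{S,T}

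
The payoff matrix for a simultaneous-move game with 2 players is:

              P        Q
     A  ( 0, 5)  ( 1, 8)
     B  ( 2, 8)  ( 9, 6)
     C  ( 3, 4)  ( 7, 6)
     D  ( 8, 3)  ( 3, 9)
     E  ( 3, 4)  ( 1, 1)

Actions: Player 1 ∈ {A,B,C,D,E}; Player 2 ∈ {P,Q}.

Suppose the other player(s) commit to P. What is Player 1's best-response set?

P1 best: {D}

u_1(A vs P) = 0
u_1(B vs P) = 2
u_1(C vs P) = 3
u_1(D vs P) = 8
u_1(E vs P) = 3
max payoff 8 at {D}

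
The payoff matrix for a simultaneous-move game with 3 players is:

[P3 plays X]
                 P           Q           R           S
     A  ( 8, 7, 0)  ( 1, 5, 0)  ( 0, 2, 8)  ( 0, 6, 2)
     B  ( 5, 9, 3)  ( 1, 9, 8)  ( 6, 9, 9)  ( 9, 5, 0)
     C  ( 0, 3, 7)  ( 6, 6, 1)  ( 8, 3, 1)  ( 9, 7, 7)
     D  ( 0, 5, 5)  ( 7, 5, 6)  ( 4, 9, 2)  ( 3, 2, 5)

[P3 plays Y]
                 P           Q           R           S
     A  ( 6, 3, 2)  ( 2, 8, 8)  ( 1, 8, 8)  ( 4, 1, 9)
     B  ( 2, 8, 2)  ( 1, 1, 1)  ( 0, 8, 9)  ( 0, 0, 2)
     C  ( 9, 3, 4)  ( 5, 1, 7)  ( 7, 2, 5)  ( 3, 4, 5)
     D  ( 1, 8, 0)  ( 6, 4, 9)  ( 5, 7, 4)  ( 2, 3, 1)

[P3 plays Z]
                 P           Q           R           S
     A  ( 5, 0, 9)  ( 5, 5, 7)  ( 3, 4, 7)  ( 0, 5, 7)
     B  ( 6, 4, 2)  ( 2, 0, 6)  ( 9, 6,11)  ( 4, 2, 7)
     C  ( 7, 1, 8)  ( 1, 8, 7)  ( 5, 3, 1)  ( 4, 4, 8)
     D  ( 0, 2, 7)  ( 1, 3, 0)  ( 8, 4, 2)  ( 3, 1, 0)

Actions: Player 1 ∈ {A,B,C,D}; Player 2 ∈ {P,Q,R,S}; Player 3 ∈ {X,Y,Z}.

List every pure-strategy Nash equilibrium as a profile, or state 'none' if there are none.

(A,P,X): not NE [P3→Z gives 9>0]
(A,P,Y): not NE [P1→C gives 9>6; P2→R gives 8>3; P3→Z gives 9>2]
(A,P,Z): not NE [P1→C gives 7>5; P2→S gives 5>0]
(A,Q,X): not NE [P1→D gives 7>1; P2→P gives 7>5; P3→Y gives 8>0]
(A,Q,Y): not NE [P1→D gives 6>2]
(A,Q,Z): not NE [P3→Y gives 8>7]
(A,R,X): not NE [P1→C gives 8>0; P2→P gives 7>2]
(A,R,Y): not NE [P1→C gives 7>1]
(A,R,Z): not NE [P1→B gives 9>3; P2→S gives 5>4; P3→Y gives 8>7]
(A,S,X): not NE [P1→C gives 9>0; P2→P gives 7>6; P3→Y gives 9>2]
(A,S,Y): not NE [P2→R gives 8>1]
(A,S,Z): not NE [P1→C gives 4>0; P3→Y gives 9>7]
(B,P,X): not NE [P1→A gives 8>5]
(B,P,Y): not NE [P1→C gives 9>2; P3→X gives 3>2]
(B,P,Z): not NE [P1→C gives 7>6; P2→R gives 6>4; P3→X gives 3>2]
(B,Q,X): not NE [P1→D gives 7>1]
(B,Q,Y): not NE [P1→D gives 6>1; P2→R gives 8>1; P3→X gives 8>1]
(B,Q,Z): not NE [P1→A gives 5>2; P2→R gives 6>0; P3→X gives 8>6]
(B,R,X): not NE [P1→C gives 8>6; P3→Z gives 11>9]
(B,R,Y): not NE [P1→C gives 7>0; P3→Z gives 11>9]
(B,R,Z): NE
(B,S,X): not NE [P2→R gives 9>5; P3→Z gives 7>0]
(B,S,Y): not NE [P1→A gives 4>0; P2→R gives 8>0; P3→Z gives 7>2]
(B,S,Z): not NE [P2→R gives 6>2]
(C,P,X): not NE [P1→A gives 8>0; P2→S gives 7>3; P3→Z gives 8>7]
(C,P,Y): not NE [P2→S gives 4>3; P3→Z gives 8>4]
(C,P,Z): not NE [P2→Q gives 8>1]
(C,Q,X): not NE [P1→D gives 7>6; P2→S gives 7>6; P3→Z gives 7>1]
(C,Q,Y): not NE [P1→D gives 6>5; P2→S gives 4>1]
(C,Q,Z): not NE [P1→A gives 5>1]
(C,R,X): not NE [P2→S gives 7>3; P3→Y gives 5>1]
(C,R,Y): not NE [P2→S gives 4>2]
(C,R,Z): not NE [P1→B gives 9>5; P2→Q gives 8>3; P3→Y gives 5>1]
(C,S,X): not NE [P3→Z gives 8>7]
(C,S,Y): not NE [P1→A gives 4>3; P3→Z gives 8>5]
(C,S,Z): not NE [P2→Q gives 8>4]
(D,P,X): not NE [P1→A gives 8>0; P2→R gives 9>5; P3→Z gives 7>5]
(D,P,Y): not NE [P1→C gives 9>1; P3→Z gives 7>0]
(D,P,Z): not NE [P1→C gives 7>0; P2→R gives 4>2]
(D,Q,X): not NE [P2→R gives 9>5; P3→Y gives 9>6]
(D,Q,Y): not NE [P2→P gives 8>4]
(D,Q,Z): not NE [P1→A gives 5>1; P2→R gives 4>3; P3→Y gives 9>0]
(D,R,X): not NE [P1→C gives 8>4; P3→Y gives 4>2]
(D,R,Y): not NE [P1→C gives 7>5; P2→P gives 8>7]
(D,R,Z): not NE [P1→B gives 9>8; P3→Y gives 4>2]
(D,S,X): not NE [P1→C gives 9>3; P2→R gives 9>2]
(D,S,Y): not NE [P1→A gives 4>2; P2→P gives 8>3; P3→X gives 5>1]
(D,S,Z): not NE [P1→C gives 4>3; P2→R gives 4>1; P3→X gives 5>0]

PSNE = {(B,R,Z)}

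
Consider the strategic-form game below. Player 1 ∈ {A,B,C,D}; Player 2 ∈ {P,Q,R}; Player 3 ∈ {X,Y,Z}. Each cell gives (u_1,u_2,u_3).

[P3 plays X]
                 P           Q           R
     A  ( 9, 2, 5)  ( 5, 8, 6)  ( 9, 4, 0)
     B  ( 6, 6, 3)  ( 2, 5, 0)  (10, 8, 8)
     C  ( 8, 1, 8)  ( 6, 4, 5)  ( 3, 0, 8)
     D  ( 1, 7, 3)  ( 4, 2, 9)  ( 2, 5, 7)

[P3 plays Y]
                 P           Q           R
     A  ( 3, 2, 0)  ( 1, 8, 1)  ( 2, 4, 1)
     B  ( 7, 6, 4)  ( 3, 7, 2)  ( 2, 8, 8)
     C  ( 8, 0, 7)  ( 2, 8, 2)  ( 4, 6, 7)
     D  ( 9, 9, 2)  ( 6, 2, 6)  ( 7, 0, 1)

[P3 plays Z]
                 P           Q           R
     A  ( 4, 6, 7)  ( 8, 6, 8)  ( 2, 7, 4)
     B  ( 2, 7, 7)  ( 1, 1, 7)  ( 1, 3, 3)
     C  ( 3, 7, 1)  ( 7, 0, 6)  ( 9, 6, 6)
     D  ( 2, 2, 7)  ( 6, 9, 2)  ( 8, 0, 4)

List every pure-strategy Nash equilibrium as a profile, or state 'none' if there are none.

PSNE = {(B,R,X)}

(A,P,X): not NE [P2→Q gives 8>2; P3→Z gives 7>5]
(A,P,Y): not NE [P1→D gives 9>3; P2→Q gives 8>2; P3→Z gives 7>0]
(A,P,Z): not NE [P2→R gives 7>6]
(A,Q,X): not NE [P1→C gives 6>5; P3→Z gives 8>6]
(A,Q,Y): not NE [P1→D gives 6>1; P3→Z gives 8>1]
(A,Q,Z): not NE [P2→R gives 7>6]
(A,R,X): not NE [P1→B gives 10>9; P2→Q gives 8>4; P3→Z gives 4>0]
(A,R,Y): not NE [P1→D gives 7>2; P2→Q gives 8>4; P3→Z gives 4>1]
(A,R,Z): not NE [P1→C gives 9>2]
(B,P,X): not NE [P1→A gives 9>6; P2→R gives 8>6; P3→Z gives 7>3]
(B,P,Y): not NE [P1→D gives 9>7; P2→R gives 8>6; P3→Z gives 7>4]
(B,P,Z): not NE [P1→A gives 4>2]
(B,Q,X): not NE [P1→C gives 6>2; P2→R gives 8>5; P3→Z gives 7>0]
(B,Q,Y): not NE [P1→D gives 6>3; P2→R gives 8>7; P3→Z gives 7>2]
(B,Q,Z): not NE [P1→A gives 8>1; P2→P gives 7>1]
(B,R,X): NE
(B,R,Y): not NE [P1→D gives 7>2]
(B,R,Z): not NE [P1→C gives 9>1; P2→P gives 7>3; P3→Y gives 8>3]
(C,P,X): not NE [P1→A gives 9>8; P2→Q gives 4>1]
(C,P,Y): not NE [P1→D gives 9>8; P2→Q gives 8>0; P3→X gives 8>7]
(C,P,Z): not NE [P1→A gives 4>3; P3→X gives 8>1]
(C,Q,X): not NE [P3→Z gives 6>5]
(C,Q,Y): not NE [P1→D gives 6>2; P3→Z gives 6>2]
(C,Q,Z): not NE [P1→A gives 8>7; P2→P gives 7>0]
(C,R,X): not NE [P1→B gives 10>3; P2→Q gives 4>0]
(C,R,Y): not NE [P1→D gives 7>4; P2→Q gives 8>6; P3→X gives 8>7]
(C,R,Z): not NE [P2→P gives 7>6; P3→X gives 8>6]
(D,P,X): not NE [P1→A gives 9>1; P3→Z gives 7>3]
(D,P,Y): not NE [P3→Z gives 7>2]
(D,P,Z): not NE [P1→A gives 4>2; P2→Q gives 9>2]
(D,Q,X): not NE [P1→C gives 6>4; P2→P gives 7>2]
(D,Q,Y): not NE [P2→P gives 9>2; P3→X gives 9>6]
(D,Q,Z): not NE [P1→A gives 8>6; P3→X gives 9>2]
(D,R,X): not NE [P1→B gives 10>2; P2→P gives 7>5]
(D,R,Y): not NE [P2→P gives 9>0; P3→X gives 7>1]
(D,R,Z): not NE [P1→C gives 9>8; P2→Q gives 9>0; P3→X gives 7>4]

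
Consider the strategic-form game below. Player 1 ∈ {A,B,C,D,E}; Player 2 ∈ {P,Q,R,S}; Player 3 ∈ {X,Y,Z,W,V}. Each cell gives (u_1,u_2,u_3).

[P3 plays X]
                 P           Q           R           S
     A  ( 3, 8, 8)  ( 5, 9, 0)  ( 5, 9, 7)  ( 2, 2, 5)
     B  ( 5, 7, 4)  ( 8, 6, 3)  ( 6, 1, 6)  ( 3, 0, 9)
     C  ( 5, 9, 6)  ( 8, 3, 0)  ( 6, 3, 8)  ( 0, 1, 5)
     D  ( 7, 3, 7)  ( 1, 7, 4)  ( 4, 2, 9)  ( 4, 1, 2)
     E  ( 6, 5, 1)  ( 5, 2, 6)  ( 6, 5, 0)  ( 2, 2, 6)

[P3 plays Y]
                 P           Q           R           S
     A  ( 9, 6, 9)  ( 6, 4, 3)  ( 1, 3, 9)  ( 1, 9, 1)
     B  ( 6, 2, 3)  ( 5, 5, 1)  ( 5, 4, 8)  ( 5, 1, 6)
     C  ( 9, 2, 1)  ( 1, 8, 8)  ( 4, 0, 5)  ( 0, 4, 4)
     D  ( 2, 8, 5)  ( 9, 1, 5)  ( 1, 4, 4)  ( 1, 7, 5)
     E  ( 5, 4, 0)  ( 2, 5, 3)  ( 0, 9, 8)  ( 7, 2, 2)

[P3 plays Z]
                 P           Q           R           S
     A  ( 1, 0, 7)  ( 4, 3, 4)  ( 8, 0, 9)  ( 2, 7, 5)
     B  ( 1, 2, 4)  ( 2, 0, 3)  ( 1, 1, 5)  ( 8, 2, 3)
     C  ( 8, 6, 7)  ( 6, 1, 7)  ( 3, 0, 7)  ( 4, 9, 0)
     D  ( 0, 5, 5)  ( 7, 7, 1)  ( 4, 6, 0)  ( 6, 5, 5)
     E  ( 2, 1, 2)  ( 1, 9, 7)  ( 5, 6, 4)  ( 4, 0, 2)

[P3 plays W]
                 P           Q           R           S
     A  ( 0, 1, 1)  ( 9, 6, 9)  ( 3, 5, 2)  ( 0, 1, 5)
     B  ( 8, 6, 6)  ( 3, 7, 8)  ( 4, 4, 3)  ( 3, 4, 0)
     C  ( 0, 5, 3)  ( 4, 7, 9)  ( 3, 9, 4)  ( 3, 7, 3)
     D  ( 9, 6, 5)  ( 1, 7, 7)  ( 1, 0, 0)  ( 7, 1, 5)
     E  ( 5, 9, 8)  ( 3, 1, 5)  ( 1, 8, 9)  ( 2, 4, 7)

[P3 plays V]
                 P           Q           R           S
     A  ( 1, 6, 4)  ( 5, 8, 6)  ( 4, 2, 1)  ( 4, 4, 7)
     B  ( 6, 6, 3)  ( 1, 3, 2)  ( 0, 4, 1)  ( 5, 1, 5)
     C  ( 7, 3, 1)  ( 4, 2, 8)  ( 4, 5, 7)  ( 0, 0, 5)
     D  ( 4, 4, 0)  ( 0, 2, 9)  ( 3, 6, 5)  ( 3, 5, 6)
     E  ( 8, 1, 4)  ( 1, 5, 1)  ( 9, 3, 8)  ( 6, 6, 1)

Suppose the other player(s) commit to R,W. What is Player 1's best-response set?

P1 best: {B}

u_1(A vs R,W) = 3
u_1(B vs R,W) = 4
u_1(C vs R,W) = 3
u_1(D vs R,W) = 1
u_1(E vs R,W) = 1
max payoff 4 at {B}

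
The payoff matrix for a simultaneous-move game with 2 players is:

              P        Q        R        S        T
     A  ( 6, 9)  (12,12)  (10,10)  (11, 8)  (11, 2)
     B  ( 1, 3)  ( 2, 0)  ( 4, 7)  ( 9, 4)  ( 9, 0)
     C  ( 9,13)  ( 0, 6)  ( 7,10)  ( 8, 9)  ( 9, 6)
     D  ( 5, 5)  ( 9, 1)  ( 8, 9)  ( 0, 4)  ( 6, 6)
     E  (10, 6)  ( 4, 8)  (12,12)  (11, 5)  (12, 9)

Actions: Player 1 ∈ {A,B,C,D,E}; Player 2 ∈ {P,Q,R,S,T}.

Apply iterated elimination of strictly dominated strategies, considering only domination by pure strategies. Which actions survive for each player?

P1 drop B (A beats it: P:6>1 Q:12>2 R:10>4 S:11>9 T:11>9)
P1 drop C (E beats it: P:10>9 Q:4>0 R:12>7 S:11>8 T:12>9)
P1 drop D (A beats it: P:6>5 Q:12>9 R:10>8 S:11>0 T:11>6)
P2 drop P (Q beats it: A:12>9 E:8>6)
P2 drop S (Q beats it: A:12>8 E:8>5)
P2 drop T (R beats it: A:10>2 E:12>9)
P1→{A,E} P2→{Q,R}

Survivors P1:{A,E} P2:{Q,R}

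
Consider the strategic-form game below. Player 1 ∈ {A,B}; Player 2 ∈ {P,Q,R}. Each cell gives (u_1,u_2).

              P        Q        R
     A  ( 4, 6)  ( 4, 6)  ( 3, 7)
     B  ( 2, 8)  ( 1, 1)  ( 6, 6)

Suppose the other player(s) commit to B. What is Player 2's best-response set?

u_2(P vs B) = 8
u_2(Q vs B) = 1
u_2(R vs B) = 6
max payoff 8 at {P}

P2 best: {P}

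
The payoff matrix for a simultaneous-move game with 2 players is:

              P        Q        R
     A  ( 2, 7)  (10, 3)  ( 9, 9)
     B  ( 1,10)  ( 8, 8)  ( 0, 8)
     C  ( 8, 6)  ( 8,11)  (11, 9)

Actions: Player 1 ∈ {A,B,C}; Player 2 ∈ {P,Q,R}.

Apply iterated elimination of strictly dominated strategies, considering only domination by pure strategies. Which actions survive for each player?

IESDS → P1:{A,C} P2:{Q,R}

P1 drop B (A beats it: P:2>1 Q:10>8 R:9>0)
P2 drop P (R beats it: A:9>7 C:9>6)
P1→{A,C} P2→{Q,R}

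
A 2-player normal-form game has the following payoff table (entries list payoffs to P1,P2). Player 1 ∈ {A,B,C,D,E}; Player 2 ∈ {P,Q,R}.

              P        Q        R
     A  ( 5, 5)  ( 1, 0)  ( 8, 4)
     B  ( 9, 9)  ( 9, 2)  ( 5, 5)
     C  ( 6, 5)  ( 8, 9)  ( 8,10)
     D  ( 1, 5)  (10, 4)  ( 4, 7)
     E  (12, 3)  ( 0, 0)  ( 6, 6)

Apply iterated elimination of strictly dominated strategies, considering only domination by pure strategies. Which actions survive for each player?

P2 drop Q (R beats it: A:4>0 B:5>2 C:10>9 D:7>4 E:6>0)
P1 drop B (E beats it: P:12>9 R:6>5)
P1 drop D (A beats it: P:5>1 R:8>4)
P1→{A,C,E} P2→{P,R}

Survivors P1:{A,C,E} P2:{P,R}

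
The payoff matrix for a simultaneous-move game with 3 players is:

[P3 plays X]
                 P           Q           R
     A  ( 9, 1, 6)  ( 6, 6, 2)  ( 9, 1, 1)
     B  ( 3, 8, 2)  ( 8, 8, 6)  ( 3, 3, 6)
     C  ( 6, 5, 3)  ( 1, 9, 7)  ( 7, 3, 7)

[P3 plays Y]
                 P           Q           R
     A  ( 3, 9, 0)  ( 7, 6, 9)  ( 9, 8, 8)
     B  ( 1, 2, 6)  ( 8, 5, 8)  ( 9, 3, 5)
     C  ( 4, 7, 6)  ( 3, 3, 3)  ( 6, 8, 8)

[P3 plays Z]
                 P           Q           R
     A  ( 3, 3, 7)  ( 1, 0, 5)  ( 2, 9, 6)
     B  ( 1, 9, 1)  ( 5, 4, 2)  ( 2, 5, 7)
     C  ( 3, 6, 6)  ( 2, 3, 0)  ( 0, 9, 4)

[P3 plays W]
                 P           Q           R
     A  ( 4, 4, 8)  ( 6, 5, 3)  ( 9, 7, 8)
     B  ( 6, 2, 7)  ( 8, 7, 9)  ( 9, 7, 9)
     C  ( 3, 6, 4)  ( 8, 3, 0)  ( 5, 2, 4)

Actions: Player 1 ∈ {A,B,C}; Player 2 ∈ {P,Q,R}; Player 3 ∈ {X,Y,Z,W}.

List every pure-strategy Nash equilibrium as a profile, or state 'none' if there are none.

NE set: (A,R,W), (B,Q,W), (B,R,W)

(A,P,X): not NE [P2→Q gives 6>1; P3→W gives 8>6]
(A,P,Y): not NE [P1→C gives 4>3; P3→W gives 8>0]
(A,P,Z): not NE [P2→R gives 9>3; P3→W gives 8>7]
(A,P,W): not NE [P1→B gives 6>4; P2→R gives 7>4]
(A,Q,X): not NE [P1→B gives 8>6; P3→Y gives 9>2]
(A,Q,Y): not NE [P1→B gives 8>7; P2→P gives 9>6]
(A,Q,Z): not NE [P1→B gives 5>1; P2→R gives 9>0; P3→Y gives 9>5]
(A,Q,W): not NE [P1→C gives 8>6; P2→R gives 7>5; P3→Y gives 9>3]
(A,R,X): not NE [P2→Q gives 6>1; P3→W gives 8>1]
(A,R,Y): not NE [P2→P gives 9>8]
(A,R,Z): not NE [P3→W gives 8>6]
(A,R,W): NE
(B,P,X): not NE [P1→A gives 9>3; P3→W gives 7>2]
(B,P,Y): not NE [P1→C gives 4>1; P2→Q gives 5>2; P3→W gives 7>6]
(B,P,Z): not NE [P1→C gives 3>1; P3→W gives 7>1]
(B,P,W): not NE [P2→R gives 7>2]
(B,Q,X): not NE [P3→W gives 9>6]
(B,Q,Y): not NE [P3→W gives 9>8]
(B,Q,Z): not NE [P2→P gives 9>4; P3→W gives 9>2]
(B,Q,W): NE
(B,R,X): not NE [P1→A gives 9>3; P2→Q gives 8>3; P3→W gives 9>6]
(B,R,Y): not NE [P2→Q gives 5>3; P3→W gives 9>5]
(B,R,Z): not NE [P2→P gives 9>5; P3→W gives 9>7]
(B,R,W): NE
(C,P,X): not NE [P1→A gives 9>6; P2→Q gives 9>5; P3→Z gives 6>3]
(C,P,Y): not NE [P2→R gives 8>7]
(C,P,Z): not NE [P2→R gives 9>6]
(C,P,W): not NE [P1→B gives 6>3; P3→Z gives 6>4]
(C,Q,X): not NE [P1→B gives 8>1]
(C,Q,Y): not NE [P1→B gives 8>3; P2→R gives 8>3; P3→X gives 7>3]
(C,Q,Z): not NE [P1→B gives 5>2; P2→R gives 9>3; P3→X gives 7>0]
(C,Q,W): not NE [P2→P gives 6>3; P3→X gives 7>0]
(C,R,X): not NE [P1→A gives 9>7; P2→Q gives 9>3; P3→Y gives 8>7]
(C,R,Y): not NE [P1→B gives 9>6]
(C,R,Z): not NE [P1→B gives 2>0; P3→Y gives 8>4]
(C,R,W): not NE [P1→B gives 9>5; P2→P gives 6>2; P3→Y gives 8>4]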